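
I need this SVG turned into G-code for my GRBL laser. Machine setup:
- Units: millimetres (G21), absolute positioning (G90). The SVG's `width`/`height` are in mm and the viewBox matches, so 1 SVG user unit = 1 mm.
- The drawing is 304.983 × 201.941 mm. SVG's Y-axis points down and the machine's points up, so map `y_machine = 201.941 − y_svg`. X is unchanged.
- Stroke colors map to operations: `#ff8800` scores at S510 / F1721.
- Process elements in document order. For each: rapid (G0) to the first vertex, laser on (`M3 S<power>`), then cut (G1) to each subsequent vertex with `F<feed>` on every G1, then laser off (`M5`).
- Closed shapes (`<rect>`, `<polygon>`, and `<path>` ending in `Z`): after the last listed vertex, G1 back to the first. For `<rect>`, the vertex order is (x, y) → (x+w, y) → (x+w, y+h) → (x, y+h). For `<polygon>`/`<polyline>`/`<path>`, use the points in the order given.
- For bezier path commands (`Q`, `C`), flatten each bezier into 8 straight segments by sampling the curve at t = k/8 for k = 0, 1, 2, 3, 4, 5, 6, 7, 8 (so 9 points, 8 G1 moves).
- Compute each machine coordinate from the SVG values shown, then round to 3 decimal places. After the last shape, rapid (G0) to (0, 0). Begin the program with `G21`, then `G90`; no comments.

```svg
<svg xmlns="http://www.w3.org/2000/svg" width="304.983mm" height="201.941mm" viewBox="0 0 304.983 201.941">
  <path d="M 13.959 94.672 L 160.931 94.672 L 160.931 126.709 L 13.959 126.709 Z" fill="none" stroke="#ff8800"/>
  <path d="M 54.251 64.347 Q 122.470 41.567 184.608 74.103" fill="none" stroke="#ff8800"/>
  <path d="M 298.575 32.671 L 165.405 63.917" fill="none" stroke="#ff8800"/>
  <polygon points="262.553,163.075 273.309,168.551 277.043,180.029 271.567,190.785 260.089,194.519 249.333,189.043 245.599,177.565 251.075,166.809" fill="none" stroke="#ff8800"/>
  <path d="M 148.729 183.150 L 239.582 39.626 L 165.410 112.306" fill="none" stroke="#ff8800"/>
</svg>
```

G21
G90
G0 X13.959 Y107.269
M3 S510
G1 X160.931 Y107.269 F1721
G1 X160.931 Y75.232 F1721
G1 X13.959 Y75.232 F1721
G1 X13.959 Y107.269 F1721
M5
G0 X54.251 Y137.594
M3 S510
G1 X71.211 Y142.425 F1721
G1 X87.980 Y145.527 F1721
G1 X104.560 Y146.900 F1721
G1 X120.950 Y146.545 F1721
G1 X137.149 Y144.461 F1721
G1 X153.159 Y140.649 F1721
G1 X168.978 Y135.108 F1721
G1 X184.608 Y127.838 F1721
M5
G0 X298.575 Y169.270
M3 S510
G1 X165.405 Y138.024 F1721
M5
G0 X262.553 Y38.866
M3 S510
G1 X273.309 Y33.390 F1721
G1 X277.043 Y21.912 F1721
G1 X271.567 Y11.156 F1721
G1 X260.089 Y7.422 F1721
G1 X249.333 Y12.898 F1721
G1 X245.599 Y24.376 F1721
G1 X251.075 Y35.132 F1721
G1 X262.553 Y38.866 F1721
M5
G0 X148.729 Y18.791
M3 S510
G1 X239.582 Y162.315 F1721
G1 X165.410 Y89.635 F1721
M5
G0 X0.000 Y0.000

1 u = 1 mm; y_m = 201.941 − y.

[1] `<path>` rectangle, #ff8800→score S510 F1721: (13.959,107.269) → (160.931,107.269) → (160.931,75.232) → (13.959,75.232) → (13.959,107.269) (closed)

[2] `<path>` quadratic bezier, #ff8800→score S510 F1721: (54.251,137.594) → (71.211,142.425) → (87.980,145.527) → (104.560,146.900) → (120.950,146.545) → (137.149,144.461) → (153.159,140.649) → (168.978,135.108) → (184.608,127.838)

[3] `<path>` line segment, #ff8800→score S510 F1721: (298.575,169.270) → (165.405,138.024)

[4] `<polygon>` regular polygon, #ff8800→score S510 F1721: (262.553,38.866) → (273.309,33.390) → (277.043,21.912) → (271.567,11.156) → (260.089,7.422) → (249.333,12.898) → (245.599,24.376) → (251.075,35.132) → (262.553,38.866) (closed)

[5] `<path>` open polyline, #ff8800→score S510 F1721: (148.729,18.791) → (239.582,162.315) → (165.410,89.635)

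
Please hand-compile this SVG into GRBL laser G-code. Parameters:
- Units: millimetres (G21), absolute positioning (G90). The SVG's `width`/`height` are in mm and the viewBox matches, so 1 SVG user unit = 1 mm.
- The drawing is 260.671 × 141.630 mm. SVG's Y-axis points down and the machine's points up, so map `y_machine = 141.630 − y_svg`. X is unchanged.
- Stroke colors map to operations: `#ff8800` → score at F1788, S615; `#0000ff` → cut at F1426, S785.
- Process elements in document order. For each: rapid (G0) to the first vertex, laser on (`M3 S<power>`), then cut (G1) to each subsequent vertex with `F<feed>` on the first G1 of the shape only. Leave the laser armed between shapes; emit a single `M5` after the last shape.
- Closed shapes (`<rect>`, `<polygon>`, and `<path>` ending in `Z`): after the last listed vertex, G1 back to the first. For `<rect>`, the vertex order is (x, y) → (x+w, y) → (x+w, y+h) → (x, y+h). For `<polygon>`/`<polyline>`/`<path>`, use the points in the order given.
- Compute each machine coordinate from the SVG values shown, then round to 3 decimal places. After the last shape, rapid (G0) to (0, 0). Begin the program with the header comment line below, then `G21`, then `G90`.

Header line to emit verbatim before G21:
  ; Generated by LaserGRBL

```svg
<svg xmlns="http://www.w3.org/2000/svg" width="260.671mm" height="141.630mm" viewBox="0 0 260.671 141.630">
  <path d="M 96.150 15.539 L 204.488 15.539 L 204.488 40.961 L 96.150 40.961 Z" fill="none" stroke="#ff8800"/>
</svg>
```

; Generated by LaserGRBL
G21
G90
G0 X96.150 Y126.091
M3 S615
G1 X204.488 Y126.091 F1788
G1 X204.488 Y100.669
G1 X96.150 Y100.669
G1 X96.150 Y126.091
M5
G0 X0.000 Y0.000

1 u = 1 mm; y_m = 141.630 − y.

[1] `<path>` rectangle, #ff8800→score S615 F1788: (96.150,126.091) → (204.488,126.091) → (204.488,100.669) → (96.150,100.669) → (96.150,126.091) (closed)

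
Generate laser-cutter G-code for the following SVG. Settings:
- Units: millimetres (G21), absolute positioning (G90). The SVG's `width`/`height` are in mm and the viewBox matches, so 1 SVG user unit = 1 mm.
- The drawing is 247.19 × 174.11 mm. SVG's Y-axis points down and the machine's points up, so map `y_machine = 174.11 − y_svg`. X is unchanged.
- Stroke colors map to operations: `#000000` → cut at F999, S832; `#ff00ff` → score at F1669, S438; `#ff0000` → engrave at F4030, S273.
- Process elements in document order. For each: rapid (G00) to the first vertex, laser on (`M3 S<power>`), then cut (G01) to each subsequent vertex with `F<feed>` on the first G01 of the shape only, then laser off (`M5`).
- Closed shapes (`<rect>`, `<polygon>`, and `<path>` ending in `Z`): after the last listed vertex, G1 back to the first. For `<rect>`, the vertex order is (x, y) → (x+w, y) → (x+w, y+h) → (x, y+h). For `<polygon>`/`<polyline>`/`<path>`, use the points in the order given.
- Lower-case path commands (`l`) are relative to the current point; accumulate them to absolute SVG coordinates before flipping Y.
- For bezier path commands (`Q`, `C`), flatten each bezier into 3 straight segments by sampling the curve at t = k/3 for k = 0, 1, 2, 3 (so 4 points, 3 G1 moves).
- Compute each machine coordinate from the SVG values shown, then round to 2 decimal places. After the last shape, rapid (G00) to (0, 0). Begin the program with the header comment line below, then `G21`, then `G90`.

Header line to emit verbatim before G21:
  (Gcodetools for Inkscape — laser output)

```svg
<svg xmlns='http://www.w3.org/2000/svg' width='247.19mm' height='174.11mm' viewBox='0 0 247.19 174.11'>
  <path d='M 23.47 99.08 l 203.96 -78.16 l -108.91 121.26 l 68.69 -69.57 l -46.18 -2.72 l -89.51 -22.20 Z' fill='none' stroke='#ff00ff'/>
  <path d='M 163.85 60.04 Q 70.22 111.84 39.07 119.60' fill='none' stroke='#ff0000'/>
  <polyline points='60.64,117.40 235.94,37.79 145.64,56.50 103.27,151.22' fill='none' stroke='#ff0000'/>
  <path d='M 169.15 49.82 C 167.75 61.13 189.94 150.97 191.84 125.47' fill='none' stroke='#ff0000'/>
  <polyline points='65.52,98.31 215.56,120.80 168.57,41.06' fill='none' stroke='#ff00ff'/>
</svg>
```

1 u = 1 mm; y_m = 174.11 − y.

[1] `<path>` closed polygon, #ff00ff→score S438 F1669: (23.47,75.03) → (227.43,153.19) → (118.52,31.93) → (187.21,101.50) → (141.03,104.22) → (51.52,126.42) → (23.47,75.03) (closed)

[2] `<path>` quadratic bezier, #ff0000→engrave S273 F4030: (163.85,114.07) → (108.37,84.43) → (66.78,64.58) → (39.07,54.51)

[3] `<polyline>` open polyline, #ff0000→engrave S273 F4030: (60.64,56.71) → (235.94,136.32) → (145.64,117.61) → (103.27,22.89)

[4] `<path>` cubic bezier, #ff0000→engrave S273 F4030: (169.15,124.29) → (173.99,93.98) → (184.80,54.41) → (191.84,48.64)

[5] `<polyline>` open polyline, #ff00ff→score S438 F1669: (65.52,75.80) → (215.56,53.31) → (168.57,133.05)

(Gcodetools for Inkscape — laser output)
G21
G90
G00 X23.47 Y75.03
M3 S438
G01 X227.43 Y153.19 F1669
G01 X118.52 Y31.93
G01 X187.21 Y101.50
G01 X141.03 Y104.22
G01 X51.52 Y126.42
G01 X23.47 Y75.03
M5
G00 X163.85 Y114.07
M3 S273
G01 X108.37 Y84.43 F4030
G01 X66.78 Y64.58
G01 X39.07 Y54.51
M5
G00 X60.64 Y56.71
M3 S273
G01 X235.94 Y136.32 F4030
G01 X145.64 Y117.61
G01 X103.27 Y22.89
M5
G00 X169.15 Y124.29
M3 S273
G01 X173.99 Y93.98 F4030
G01 X184.80 Y54.41
G01 X191.84 Y48.64
M5
G00 X65.52 Y75.80
M3 S438
G01 X215.56 Y53.31 F1669
G01 X168.57 Y133.05
M5
G00 X0.00 Y0.00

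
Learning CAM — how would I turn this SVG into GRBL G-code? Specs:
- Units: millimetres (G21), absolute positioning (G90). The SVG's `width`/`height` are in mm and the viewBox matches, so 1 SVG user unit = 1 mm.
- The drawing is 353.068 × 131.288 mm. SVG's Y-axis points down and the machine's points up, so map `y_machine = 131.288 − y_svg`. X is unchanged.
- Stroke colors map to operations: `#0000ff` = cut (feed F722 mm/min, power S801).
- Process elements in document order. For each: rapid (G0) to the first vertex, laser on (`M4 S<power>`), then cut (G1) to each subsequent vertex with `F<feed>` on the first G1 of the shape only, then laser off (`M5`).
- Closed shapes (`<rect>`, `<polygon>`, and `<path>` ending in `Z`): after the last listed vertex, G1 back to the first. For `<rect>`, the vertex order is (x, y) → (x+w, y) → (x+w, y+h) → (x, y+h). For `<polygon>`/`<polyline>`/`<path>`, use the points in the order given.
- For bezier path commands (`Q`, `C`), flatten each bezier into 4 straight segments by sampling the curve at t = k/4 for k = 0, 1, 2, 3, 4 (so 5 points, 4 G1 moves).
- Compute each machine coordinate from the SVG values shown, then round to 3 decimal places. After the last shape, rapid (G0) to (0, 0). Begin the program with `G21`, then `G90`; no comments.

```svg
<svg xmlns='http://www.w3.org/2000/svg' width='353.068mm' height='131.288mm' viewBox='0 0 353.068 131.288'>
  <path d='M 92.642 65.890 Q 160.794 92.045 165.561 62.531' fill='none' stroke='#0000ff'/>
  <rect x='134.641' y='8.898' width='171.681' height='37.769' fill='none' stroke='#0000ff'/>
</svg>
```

viewBox `0 0 353.068 131.288` with mm width/height → 1 unit = 1 mm. Flip: y_m = 131.288 − y_svg.

**Shape 1** — `<path>` quadratic bezier, stroke `#0000ff` → cut (S801, F722). Control points (SVG): P0=(92.642,65.890), P1=(160.794,92.045), P2=(165.561,62.531); sampled at t=k/4. Machine vertices: (92.642,65.398) → (122.756,55.800) → (144.948,53.160) → (159.216,57.479) → (165.561,68.757). Open path.

**Shape 2** — `<rect>` rectangle, stroke `#0000ff` → cut (S801, F722). Machine vertices: (134.641,122.390) → (306.322,122.390) → (306.322,84.621) → (134.641,84.621) → (134.641,122.390). Closed: final G1 returns to the first vertex.

G21
G90
G0 X92.642 Y65.398
M4 S801
G1 X122.756 Y55.800 F722
G1 X144.948 Y53.160
G1 X159.216 Y57.479
G1 X165.561 Y68.757
M5
G0 X134.641 Y122.390
M4 S801
G1 X306.322 Y122.390 F722
G1 X306.322 Y84.621
G1 X134.641 Y84.621
G1 X134.641 Y122.390
M5
G0 X0.000 Y0.000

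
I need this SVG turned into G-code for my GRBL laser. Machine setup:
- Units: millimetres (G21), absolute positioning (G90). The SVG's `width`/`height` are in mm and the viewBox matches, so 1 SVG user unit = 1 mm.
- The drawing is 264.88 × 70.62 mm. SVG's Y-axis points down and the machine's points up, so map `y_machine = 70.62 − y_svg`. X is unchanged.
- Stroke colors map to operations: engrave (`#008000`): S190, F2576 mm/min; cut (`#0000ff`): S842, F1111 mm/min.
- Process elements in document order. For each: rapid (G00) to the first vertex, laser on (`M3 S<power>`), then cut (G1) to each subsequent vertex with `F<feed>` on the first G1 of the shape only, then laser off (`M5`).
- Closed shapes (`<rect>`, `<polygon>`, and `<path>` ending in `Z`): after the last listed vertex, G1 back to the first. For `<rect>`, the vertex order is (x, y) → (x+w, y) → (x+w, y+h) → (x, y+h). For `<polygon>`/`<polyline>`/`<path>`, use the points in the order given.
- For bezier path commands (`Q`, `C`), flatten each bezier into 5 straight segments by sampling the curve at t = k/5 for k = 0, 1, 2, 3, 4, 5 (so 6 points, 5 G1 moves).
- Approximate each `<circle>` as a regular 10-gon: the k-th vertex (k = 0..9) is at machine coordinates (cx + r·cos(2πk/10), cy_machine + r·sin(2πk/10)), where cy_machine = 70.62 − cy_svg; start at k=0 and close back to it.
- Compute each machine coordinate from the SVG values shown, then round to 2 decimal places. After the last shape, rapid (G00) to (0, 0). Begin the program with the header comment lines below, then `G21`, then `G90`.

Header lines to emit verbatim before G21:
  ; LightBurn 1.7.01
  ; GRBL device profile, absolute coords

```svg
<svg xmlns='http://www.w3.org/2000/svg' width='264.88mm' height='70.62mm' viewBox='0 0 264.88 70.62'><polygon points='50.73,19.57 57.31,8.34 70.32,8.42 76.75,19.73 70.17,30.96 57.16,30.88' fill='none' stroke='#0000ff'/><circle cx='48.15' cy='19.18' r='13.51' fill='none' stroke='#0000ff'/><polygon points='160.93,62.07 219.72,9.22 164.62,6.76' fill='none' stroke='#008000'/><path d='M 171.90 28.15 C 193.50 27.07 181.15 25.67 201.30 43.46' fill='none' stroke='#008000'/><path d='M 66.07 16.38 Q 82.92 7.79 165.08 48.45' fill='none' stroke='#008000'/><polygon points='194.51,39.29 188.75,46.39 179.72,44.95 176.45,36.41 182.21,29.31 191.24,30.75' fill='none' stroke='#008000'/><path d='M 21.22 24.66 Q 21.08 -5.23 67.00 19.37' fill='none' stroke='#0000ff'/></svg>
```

; LightBurn 1.7.01
; GRBL device profile, absolute coords
G21
G90
G00 X50.73 Y51.05
M3 S842
G1 X57.31 Y62.28 F1111
G1 X70.32 Y62.20
G1 X76.75 Y50.89
G1 X70.17 Y39.66
G1 X57.16 Y39.74
G1 X50.73 Y51.05
M5
G00 X61.66 Y51.44
M3 S842
G1 X59.08 Y59.38 F1111
G1 X52.32 Y64.29
G1 X43.98 Y64.29
G1 X37.22 Y59.38
G1 X34.64 Y51.44
G1 X37.22 Y43.50
G1 X43.98 Y38.59
G1 X52.32 Y38.59
G1 X59.08 Y43.50
G1 X61.66 Y51.44
M5
G00 X160.93 Y8.55
M3 S190
G1 X219.72 Y61.40 F2576
G1 X164.62 Y63.86
G1 X160.93 Y8.55
M5
G00 X171.90 Y42.47
M3 S190
G1 X181.32 Y43.00 F2576
G1 X185.78 Y42.67
G1 X188.47 Y40.55
G1 X192.58 Y35.69
G1 X201.30 Y27.16
M5
G00 X66.07 Y54.24
M3 S190
G1 X75.42 Y55.71 F2576
G1 X90.00 Y53.23
G1 X109.80 Y46.82
G1 X134.83 Y36.46
G1 X165.08 Y22.17
M5
G00 X194.51 Y31.33
M3 S190
G1 X188.75 Y24.23 F2576
G1 X179.72 Y25.67
G1 X176.45 Y34.21
G1 X182.21 Y41.31
G1 X191.24 Y39.87
G1 X194.51 Y31.33
M5
G00 X21.22 Y45.96
M3 S842
G1 X23.01 Y55.74 F1111
G1 X28.48 Y61.15
G1 X37.63 Y62.21
G1 X50.47 Y58.91
G1 X67.00 Y51.25
M5
G00 X0.00 Y0.00

1 u = 1 mm; y_m = 70.62 − y.

[1] `<polygon>` regular polygon, #0000ff→cut S842 F1111: (50.73,51.05) → (57.31,62.28) → (70.32,62.20) → (76.75,50.89) → (70.17,39.66) → (57.16,39.74) → (50.73,51.05) (closed)

[2] `<circle>` circle, #0000ff→cut S842 F1111: (61.66,51.44) → (59.08,59.38) → (52.32,64.29) → (43.98,64.29) → (37.22,59.38) → (34.64,51.44) → (37.22,43.50) → (43.98,38.59) → (52.32,38.59) → (59.08,43.50) → (61.66,51.44) (closed)

[3] `<polygon>` closed polygon, #008000→engrave S190 F2576: (160.93,8.55) → (219.72,61.40) → (164.62,63.86) → (160.93,8.55) (closed)

[4] `<path>` cubic bezier, #008000→engrave S190 F2576: (171.90,42.47) → (181.32,43.00) → (185.78,42.67) → (188.47,40.55) → (192.58,35.69) → (201.30,27.16)

[5] `<path>` quadratic bezier, #008000→engrave S190 F2576: (66.07,54.24) → (75.42,55.71) → (90.00,53.23) → (109.80,46.82) → (134.83,36.46) → (165.08,22.17)

[6] `<polygon>` regular polygon, #008000→engrave S190 F2576: (194.51,31.33) → (188.75,24.23) → (179.72,25.67) → (176.45,34.21) → (182.21,41.31) → (191.24,39.87) → (194.51,31.33) (closed)

[7] `<path>` quadratic bezier, #0000ff→cut S842 F1111: (21.22,45.96) → (23.01,55.74) → (28.48,61.15) → (37.63,62.21) → (50.47,58.91) → (67.00,51.25)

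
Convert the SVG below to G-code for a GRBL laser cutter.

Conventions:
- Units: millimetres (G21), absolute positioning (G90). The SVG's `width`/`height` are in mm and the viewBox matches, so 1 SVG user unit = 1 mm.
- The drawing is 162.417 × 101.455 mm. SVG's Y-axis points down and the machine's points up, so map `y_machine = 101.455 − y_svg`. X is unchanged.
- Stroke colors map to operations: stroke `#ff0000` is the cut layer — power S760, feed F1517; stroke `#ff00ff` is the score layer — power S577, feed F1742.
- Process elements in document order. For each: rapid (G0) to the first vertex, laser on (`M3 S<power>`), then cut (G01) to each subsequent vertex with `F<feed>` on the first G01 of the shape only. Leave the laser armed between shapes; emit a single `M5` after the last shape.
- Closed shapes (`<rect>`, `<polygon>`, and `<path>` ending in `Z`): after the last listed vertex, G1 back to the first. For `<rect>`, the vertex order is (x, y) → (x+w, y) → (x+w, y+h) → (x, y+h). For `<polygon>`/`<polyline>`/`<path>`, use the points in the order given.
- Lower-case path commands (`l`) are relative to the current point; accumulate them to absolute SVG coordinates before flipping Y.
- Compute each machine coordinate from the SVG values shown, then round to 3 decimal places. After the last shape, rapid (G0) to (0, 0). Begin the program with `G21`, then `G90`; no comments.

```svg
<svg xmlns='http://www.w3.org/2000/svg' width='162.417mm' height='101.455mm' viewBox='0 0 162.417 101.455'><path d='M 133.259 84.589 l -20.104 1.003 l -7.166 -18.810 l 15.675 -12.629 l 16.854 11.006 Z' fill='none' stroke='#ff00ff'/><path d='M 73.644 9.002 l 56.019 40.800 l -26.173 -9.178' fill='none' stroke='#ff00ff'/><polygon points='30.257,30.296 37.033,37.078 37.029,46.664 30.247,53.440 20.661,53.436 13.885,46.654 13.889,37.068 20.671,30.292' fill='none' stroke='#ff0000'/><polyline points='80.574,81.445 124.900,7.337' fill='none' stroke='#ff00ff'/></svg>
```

G21
G90
G0 X133.259 Y16.866
M3 S577
G01 X113.155 Y15.863 F1742
G01 X105.989 Y34.673
G01 X121.664 Y47.302
G01 X138.518 Y36.296
G01 X133.259 Y16.866
G0 X73.644 Y92.453
M3 S577
G01 X129.663 Y51.653 F1742
G01 X103.490 Y60.831
G0 X30.257 Y71.159
M3 S760
G01 X37.033 Y64.377 F1517
G01 X37.029 Y54.791
G01 X30.247 Y48.015
G01 X20.661 Y48.019
G01 X13.885 Y54.801
G01 X13.889 Y64.387
G01 X20.671 Y71.163
G01 X30.257 Y71.159
G0 X80.574 Y20.010
M3 S577
G01 X124.900 Y94.118 F1742
M5
G0 X0.000 Y0.000

Since the viewBox matches the mm dimensions, user units are millimetres directly. The only transform is the Y-flip y_m = 101.455 − y_svg.

Shape 1 is a regular polygon drawn with `<path>`. Its stroke #ff00ff means score at S577, F1742. After flipping Y the toolpath is (133.259,16.866) → (113.155,15.863) → (105.989,34.673) → (121.664,47.302) → (138.518,36.296) → (133.259,16.866), returning to the start.

Shape 2 is a open polyline drawn with `<path>`. Its stroke #ff00ff means score at S577, F1742. After flipping Y the toolpath is (73.644,92.453) → (129.663,51.653) → (103.490,60.831).

Shape 3 is a regular polygon drawn with `<polygon>`. Its stroke #ff0000 means cut at S760, F1517. After flipping Y the toolpath is (30.257,71.159) → (37.033,64.377) → (37.029,54.791) → (30.247,48.015) → (20.661,48.019) → (13.885,54.801) → (13.889,64.387) → (20.671,71.163) → (30.257,71.159), returning to the start.

Shape 4 is a line segment drawn with `<polyline>`. Its stroke #ff00ff means score at S577, F1742. After flipping Y the toolpath is (80.574,20.010) → (124.900,94.118).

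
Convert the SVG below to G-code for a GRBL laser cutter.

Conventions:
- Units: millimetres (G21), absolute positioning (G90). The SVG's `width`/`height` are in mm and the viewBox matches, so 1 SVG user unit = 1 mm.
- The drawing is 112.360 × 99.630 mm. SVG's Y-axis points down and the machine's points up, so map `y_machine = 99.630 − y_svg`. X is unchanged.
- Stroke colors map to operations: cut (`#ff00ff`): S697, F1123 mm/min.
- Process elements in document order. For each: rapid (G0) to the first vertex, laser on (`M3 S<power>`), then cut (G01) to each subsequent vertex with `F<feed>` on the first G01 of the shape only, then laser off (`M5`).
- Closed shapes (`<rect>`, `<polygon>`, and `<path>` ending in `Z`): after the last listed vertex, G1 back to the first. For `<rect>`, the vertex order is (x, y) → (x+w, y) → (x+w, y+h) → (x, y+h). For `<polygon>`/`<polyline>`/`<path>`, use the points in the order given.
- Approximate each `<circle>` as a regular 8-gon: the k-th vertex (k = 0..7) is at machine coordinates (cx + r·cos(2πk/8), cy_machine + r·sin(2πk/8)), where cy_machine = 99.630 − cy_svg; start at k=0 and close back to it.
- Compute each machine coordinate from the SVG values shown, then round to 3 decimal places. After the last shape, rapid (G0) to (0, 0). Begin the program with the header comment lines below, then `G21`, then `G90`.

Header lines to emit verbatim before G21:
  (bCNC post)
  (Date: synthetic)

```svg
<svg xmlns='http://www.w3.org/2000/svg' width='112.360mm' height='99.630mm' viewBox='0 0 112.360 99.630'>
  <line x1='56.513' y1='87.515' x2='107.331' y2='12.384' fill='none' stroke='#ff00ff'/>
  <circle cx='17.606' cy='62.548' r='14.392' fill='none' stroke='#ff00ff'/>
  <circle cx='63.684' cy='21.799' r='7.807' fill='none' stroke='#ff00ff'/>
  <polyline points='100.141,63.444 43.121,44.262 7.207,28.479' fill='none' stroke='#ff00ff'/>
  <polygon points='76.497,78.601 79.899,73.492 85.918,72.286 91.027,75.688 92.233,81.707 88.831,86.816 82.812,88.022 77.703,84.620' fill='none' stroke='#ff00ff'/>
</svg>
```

Since the viewBox matches the mm dimensions, user units are millimetres directly. The only transform is the Y-flip y_m = 99.630 − y_svg.

Shape 1 is a line segment drawn with `<line>`. Its stroke #ff00ff means cut at S697, F1123. After flipping Y the toolpath is (56.513,12.115) → (107.331,87.246).

Shape 2 is a circle drawn with `<circle>`. Its stroke #ff00ff means cut at S697, F1123. After flipping Y the toolpath is (31.998,37.082) → (27.783,47.259) → (17.606,51.474) → (7.429,47.259) → (3.214,37.082) → (7.429,26.905) → (17.606,22.690) → (27.783,26.905) → (31.998,37.082), returning to the start.

Shape 3 is a circle drawn with `<circle>`. Its stroke #ff00ff means cut at S697, F1123. After flipping Y the toolpath is (71.491,77.831) → (69.204,83.351) → (63.684,85.638) → (58.164,83.351) → (55.877,77.831) → (58.164,72.311) → (63.684,70.024) → (69.204,72.311) → (71.491,77.831), returning to the start.

Shape 4 is a open polyline drawn with `<polyline>`. Its stroke #ff00ff means cut at S697, F1123. After flipping Y the toolpath is (100.141,36.186) → (43.121,55.368) → (7.207,71.151).

Shape 5 is a regular polygon drawn with `<polygon>`. Its stroke #ff00ff means cut at S697, F1123. After flipping Y the toolpath is (76.497,21.029) → (79.899,26.138) → (85.918,27.344) → (91.027,23.942) → (92.233,17.923) → (88.831,12.814) → (82.812,11.608) → (77.703,15.010) → (76.497,21.029), returning to the start.

(bCNC post)
(Date: synthetic)
G21
G90
G0 X56.513 Y12.115
M3 S697
G01 X107.331 Y87.246 F1123
M5
G0 X31.998 Y37.082
M3 S697
G01 X27.783 Y47.259 F1123
G01 X17.606 Y51.474
G01 X7.429 Y47.259
G01 X3.214 Y37.082
G01 X7.429 Y26.905
G01 X17.606 Y22.690
G01 X27.783 Y26.905
G01 X31.998 Y37.082
M5
G0 X71.491 Y77.831
M3 S697
G01 X69.204 Y83.351 F1123
G01 X63.684 Y85.638
G01 X58.164 Y83.351
G01 X55.877 Y77.831
G01 X58.164 Y72.311
G01 X63.684 Y70.024
G01 X69.204 Y72.311
G01 X71.491 Y77.831
M5
G0 X100.141 Y36.186
M3 S697
G01 X43.121 Y55.368 F1123
G01 X7.207 Y71.151
M5
G0 X76.497 Y21.029
M3 S697
G01 X79.899 Y26.138 F1123
G01 X85.918 Y27.344
G01 X91.027 Y23.942
G01 X92.233 Y17.923
G01 X88.831 Y12.814
G01 X82.812 Y11.608
G01 X77.703 Y15.010
G01 X76.497 Y21.029
M5
G0 X0.000 Y0.000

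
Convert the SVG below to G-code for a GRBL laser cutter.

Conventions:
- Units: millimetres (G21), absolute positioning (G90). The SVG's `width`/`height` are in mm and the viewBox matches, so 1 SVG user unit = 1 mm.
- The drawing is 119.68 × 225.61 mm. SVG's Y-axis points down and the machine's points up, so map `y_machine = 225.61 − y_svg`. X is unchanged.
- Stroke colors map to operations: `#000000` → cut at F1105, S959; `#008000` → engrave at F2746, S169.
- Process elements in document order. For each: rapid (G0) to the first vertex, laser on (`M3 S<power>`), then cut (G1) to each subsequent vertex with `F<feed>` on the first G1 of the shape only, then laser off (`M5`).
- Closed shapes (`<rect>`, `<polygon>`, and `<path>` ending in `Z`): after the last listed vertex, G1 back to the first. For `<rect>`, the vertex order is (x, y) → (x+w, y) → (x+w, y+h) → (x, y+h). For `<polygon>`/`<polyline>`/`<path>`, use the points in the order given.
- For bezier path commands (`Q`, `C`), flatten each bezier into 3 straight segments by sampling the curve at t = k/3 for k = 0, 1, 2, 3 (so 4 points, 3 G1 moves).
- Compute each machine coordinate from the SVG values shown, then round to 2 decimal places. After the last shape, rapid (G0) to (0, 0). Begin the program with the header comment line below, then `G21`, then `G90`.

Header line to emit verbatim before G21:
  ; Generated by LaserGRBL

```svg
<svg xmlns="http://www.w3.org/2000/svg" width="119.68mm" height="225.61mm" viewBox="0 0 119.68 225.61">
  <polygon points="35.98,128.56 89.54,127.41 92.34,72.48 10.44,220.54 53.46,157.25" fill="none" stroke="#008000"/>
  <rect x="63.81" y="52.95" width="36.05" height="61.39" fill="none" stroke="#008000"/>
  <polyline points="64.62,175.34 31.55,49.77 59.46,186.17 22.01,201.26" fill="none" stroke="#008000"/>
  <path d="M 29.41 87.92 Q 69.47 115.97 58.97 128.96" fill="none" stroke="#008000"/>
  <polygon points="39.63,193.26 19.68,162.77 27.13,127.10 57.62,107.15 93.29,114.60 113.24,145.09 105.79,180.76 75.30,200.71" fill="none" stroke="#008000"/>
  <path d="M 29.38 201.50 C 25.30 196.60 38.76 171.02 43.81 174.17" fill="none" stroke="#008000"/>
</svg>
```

Since the viewBox matches the mm dimensions, user units are millimetres directly. The only transform is the Y-flip y_m = 225.61 − y_svg.

Shape 1 is a closed polygon drawn with `<polygon>`. Its stroke #008000 means engrave at S169, F2746. After flipping Y the toolpath is (35.98,97.05) → (89.54,98.20) → (92.34,153.13) → (10.44,5.07) → (53.46,68.36) → (35.98,97.05), returning to the start.

Shape 2 is a rectangle drawn with `<rect>`. Its stroke #008000 means engrave at S169, F2746. After flipping Y the toolpath is (63.81,172.66) → (99.86,172.66) → (99.86,111.27) → (63.81,111.27) → (63.81,172.66), returning to the start.

Shape 3 is a open polyline drawn with `<polyline>`. Its stroke #008000 means engrave at S169, F2746. After flipping Y the toolpath is (64.62,50.27) → (31.55,175.84) → (59.46,39.44) → (22.01,24.35).

Shape 4 is a quadratic bezier drawn with `<path>`. Its stroke #008000 means engrave at S169, F2746. After flipping Y the toolpath is (29.41,137.69) → (50.50,120.66) → (60.35,106.98) → (58.97,96.65).

Shape 5 is a regular polygon drawn with `<polygon>`. Its stroke #008000 means engrave at S169, F2746. After flipping Y the toolpath is (39.63,32.35) → (19.68,62.84) → (27.13,98.51) → (57.62,118.46) → (93.29,111.01) → (113.24,80.52) → (105.79,44.85) → (75.30,24.90) → (39.63,32.35), returning to the start.

Shape 6 is a cubic bezier drawn with `<path>`. Its stroke #008000 means engrave at S169, F2746. After flipping Y the toolpath is (29.38,24.11) → (30.19,34.07) → (36.92,46.84) → (43.81,51.44).

; Generated by LaserGRBL
G21
G90
G0 X35.98 Y97.05
M3 S169
G1 X89.54 Y98.20 F2746
G1 X92.34 Y153.13
G1 X10.44 Y5.07
G1 X53.46 Y68.36
G1 X35.98 Y97.05
M5
G0 X63.81 Y172.66
M3 S169
G1 X99.86 Y172.66 F2746
G1 X99.86 Y111.27
G1 X63.81 Y111.27
G1 X63.81 Y172.66
M5
G0 X64.62 Y50.27
M3 S169
G1 X31.55 Y175.84 F2746
G1 X59.46 Y39.44
G1 X22.01 Y24.35
M5
G0 X29.41 Y137.69
M3 S169
G1 X50.50 Y120.66 F2746
G1 X60.35 Y106.98
G1 X58.97 Y96.65
M5
G0 X39.63 Y32.35
M3 S169
G1 X19.68 Y62.84 F2746
G1 X27.13 Y98.51
G1 X57.62 Y118.46
G1 X93.29 Y111.01
G1 X113.24 Y80.52
G1 X105.79 Y44.85
G1 X75.30 Y24.90
G1 X39.63 Y32.35
M5
G0 X29.38 Y24.11
M3 S169
G1 X30.19 Y34.07 F2746
G1 X36.92 Y46.84
G1 X43.81 Y51.44
M5
G0 X0.00 Y0.00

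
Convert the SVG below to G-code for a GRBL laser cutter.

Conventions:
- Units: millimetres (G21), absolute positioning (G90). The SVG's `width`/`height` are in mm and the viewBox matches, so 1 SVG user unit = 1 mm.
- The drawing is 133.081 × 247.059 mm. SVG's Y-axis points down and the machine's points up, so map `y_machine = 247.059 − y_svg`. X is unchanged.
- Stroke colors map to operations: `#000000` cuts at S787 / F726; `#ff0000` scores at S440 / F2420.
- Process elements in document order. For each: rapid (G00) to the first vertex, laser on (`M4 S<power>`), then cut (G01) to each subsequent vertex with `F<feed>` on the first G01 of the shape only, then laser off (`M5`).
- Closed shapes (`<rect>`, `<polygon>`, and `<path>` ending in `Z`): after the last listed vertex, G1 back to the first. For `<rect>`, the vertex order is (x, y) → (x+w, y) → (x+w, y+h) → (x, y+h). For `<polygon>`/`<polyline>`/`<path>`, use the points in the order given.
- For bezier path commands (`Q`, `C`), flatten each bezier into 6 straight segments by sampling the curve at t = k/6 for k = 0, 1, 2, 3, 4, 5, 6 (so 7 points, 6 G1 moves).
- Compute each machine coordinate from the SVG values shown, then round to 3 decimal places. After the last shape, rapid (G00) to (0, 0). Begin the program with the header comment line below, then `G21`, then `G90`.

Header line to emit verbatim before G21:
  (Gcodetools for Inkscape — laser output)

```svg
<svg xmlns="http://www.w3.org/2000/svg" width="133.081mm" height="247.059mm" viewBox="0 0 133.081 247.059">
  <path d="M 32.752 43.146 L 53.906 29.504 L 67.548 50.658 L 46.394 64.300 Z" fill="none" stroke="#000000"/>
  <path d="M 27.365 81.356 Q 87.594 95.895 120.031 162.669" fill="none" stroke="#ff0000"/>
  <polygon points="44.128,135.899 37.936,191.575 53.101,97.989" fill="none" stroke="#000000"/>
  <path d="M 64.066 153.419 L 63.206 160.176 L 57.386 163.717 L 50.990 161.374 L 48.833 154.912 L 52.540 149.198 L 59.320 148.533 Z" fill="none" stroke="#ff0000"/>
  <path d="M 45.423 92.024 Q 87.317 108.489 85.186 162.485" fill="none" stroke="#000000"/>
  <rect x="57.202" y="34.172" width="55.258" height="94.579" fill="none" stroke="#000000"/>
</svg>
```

1 u = 1 mm; y_m = 247.059 − y.

[1] `<path>` regular polygon, #000000→cut S787 F726: (32.752,203.913) → (53.906,217.555) → (67.548,196.401) → (46.394,182.759) → (32.752,203.913) (closed)

[2] `<path>` quadratic bezier, #ff0000→score S440 F2420: (27.365,165.703) → (46.669,159.406) → (64.430,150.206) → (80.646,138.105) → (95.318,123.102) → (108.447,105.197) → (120.031,84.390)

[3] `<polygon>` closed polygon, #000000→cut S787 F726: (44.128,111.160) → (37.936,55.484) → (53.101,149.070) → (44.128,111.160) (closed)

[4] `<path>` regular polygon, #ff0000→score S440 F2420: (64.066,93.640) → (63.206,86.883) → (57.386,83.342) → (50.990,85.685) → (48.833,92.147) → (52.540,97.861) → (59.320,98.526) → (64.066,93.640) (closed)

[5] `<path>` quadratic bezier, #000000→cut S787 F726: (45.423,155.035) → (58.165,148.504) → (68.461,139.888) → (76.311,129.187) → (81.715,116.401) → (84.673,101.530) → (85.186,84.574)

[6] `<rect>` rectangle, #000000→cut S787 F726: (57.202,212.887) → (112.460,212.887) → (112.460,118.308) → (57.202,118.308) → (57.202,212.887) (closed)

(Gcodetools for Inkscape — laser output)
G21
G90
G00 X32.752 Y203.913
M4 S787
G01 X53.906 Y217.555 F726
G01 X67.548 Y196.401
G01 X46.394 Y182.759
G01 X32.752 Y203.913
M5
G00 X27.365 Y165.703
M4 S440
G01 X46.669 Y159.406 F2420
G01 X64.430 Y150.206
G01 X80.646 Y138.105
G01 X95.318 Y123.102
G01 X108.447 Y105.197
G01 X120.031 Y84.390
M5
G00 X44.128 Y111.160
M4 S787
G01 X37.936 Y55.484 F726
G01 X53.101 Y149.070
G01 X44.128 Y111.160
M5
G00 X64.066 Y93.640
M4 S440
G01 X63.206 Y86.883 F2420
G01 X57.386 Y83.342
G01 X50.990 Y85.685
G01 X48.833 Y92.147
G01 X52.540 Y97.861
G01 X59.320 Y98.526
G01 X64.066 Y93.640
M5
G00 X45.423 Y155.035
M4 S787
G01 X58.165 Y148.504 F726
G01 X68.461 Y139.888
G01 X76.311 Y129.187
G01 X81.715 Y116.401
G01 X84.673 Y101.530
G01 X85.186 Y84.574
M5
G00 X57.202 Y212.887
M4 S787
G01 X112.460 Y212.887 F726
G01 X112.460 Y118.308
G01 X57.202 Y118.308
G01 X57.202 Y212.887
M5
G00 X0.000 Y0.000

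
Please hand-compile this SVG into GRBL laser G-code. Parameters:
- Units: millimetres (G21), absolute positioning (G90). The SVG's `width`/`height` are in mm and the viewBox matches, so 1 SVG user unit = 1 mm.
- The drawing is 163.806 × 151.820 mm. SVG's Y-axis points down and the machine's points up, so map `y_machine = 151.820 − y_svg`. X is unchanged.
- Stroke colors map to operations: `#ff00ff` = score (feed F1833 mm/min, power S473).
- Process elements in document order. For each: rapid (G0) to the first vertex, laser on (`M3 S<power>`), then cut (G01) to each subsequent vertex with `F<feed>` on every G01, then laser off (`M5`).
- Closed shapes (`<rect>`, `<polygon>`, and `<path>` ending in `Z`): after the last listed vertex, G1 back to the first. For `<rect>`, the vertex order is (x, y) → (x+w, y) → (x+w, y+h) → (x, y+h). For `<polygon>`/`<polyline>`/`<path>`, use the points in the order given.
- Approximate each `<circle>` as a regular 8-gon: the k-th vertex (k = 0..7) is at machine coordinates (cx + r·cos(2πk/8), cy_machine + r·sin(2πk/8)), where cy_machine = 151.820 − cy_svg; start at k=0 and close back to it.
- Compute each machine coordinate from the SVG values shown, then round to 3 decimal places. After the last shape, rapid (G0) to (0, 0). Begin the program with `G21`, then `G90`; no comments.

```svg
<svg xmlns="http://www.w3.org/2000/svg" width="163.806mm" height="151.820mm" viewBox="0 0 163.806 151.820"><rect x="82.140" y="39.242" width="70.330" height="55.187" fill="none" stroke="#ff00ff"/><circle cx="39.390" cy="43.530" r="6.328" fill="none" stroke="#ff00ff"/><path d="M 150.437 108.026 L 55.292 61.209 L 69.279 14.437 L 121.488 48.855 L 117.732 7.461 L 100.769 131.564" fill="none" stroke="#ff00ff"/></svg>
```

G21
G90
G0 X82.140 Y112.578
M3 S473
G01 X152.470 Y112.578 F1833
G01 X152.470 Y57.391 F1833
G01 X82.140 Y57.391 F1833
G01 X82.140 Y112.578 F1833
M5
G0 X45.718 Y108.290
M3 S473
G01 X43.865 Y112.765 F1833
G01 X39.390 Y114.618 F1833
G01 X34.915 Y112.765 F1833
G01 X33.062 Y108.290 F1833
G01 X34.915 Y103.815 F1833
G01 X39.390 Y101.962 F1833
G01 X43.865 Y103.815 F1833
G01 X45.718 Y108.290 F1833
M5
G0 X150.437 Y43.794
M3 S473
G01 X55.292 Y90.611 F1833
G01 X69.279 Y137.383 F1833
G01 X121.488 Y102.965 F1833
G01 X117.732 Y144.359 F1833
G01 X100.769 Y20.256 F1833
M5
G0 X0.000 Y0.000

viewBox `0 0 163.806 151.820` with mm width/height → 1 unit = 1 mm. Flip: y_m = 151.820 − y_svg.

**Shape 1** — `<rect>` rectangle, stroke `#ff00ff` → score (S473, F1833). Machine vertices: (82.140,112.578) → (152.470,112.578) → (152.470,57.391) → (82.140,57.391) → (82.140,112.578). Closed: final G1 returns to the first vertex.

**Shape 2** — `<circle>` circle, stroke `#ff00ff` → score (S473, F1833). Machine vertices: (45.718,108.290) → (43.865,112.765) → (39.390,114.618) → (34.915,112.765) → (33.062,108.290) → (34.915,103.815) → (39.390,101.962) → (43.865,103.815) → (45.718,108.290). Closed: final G1 returns to the first vertex.

**Shape 3** — `<path>` open polyline, stroke `#ff00ff` → score (S473, F1833). Machine vertices: (150.437,43.794) → (55.292,90.611) → (69.279,137.383) → (121.488,102.965) → (117.732,144.359) → (100.769,20.256). Open path.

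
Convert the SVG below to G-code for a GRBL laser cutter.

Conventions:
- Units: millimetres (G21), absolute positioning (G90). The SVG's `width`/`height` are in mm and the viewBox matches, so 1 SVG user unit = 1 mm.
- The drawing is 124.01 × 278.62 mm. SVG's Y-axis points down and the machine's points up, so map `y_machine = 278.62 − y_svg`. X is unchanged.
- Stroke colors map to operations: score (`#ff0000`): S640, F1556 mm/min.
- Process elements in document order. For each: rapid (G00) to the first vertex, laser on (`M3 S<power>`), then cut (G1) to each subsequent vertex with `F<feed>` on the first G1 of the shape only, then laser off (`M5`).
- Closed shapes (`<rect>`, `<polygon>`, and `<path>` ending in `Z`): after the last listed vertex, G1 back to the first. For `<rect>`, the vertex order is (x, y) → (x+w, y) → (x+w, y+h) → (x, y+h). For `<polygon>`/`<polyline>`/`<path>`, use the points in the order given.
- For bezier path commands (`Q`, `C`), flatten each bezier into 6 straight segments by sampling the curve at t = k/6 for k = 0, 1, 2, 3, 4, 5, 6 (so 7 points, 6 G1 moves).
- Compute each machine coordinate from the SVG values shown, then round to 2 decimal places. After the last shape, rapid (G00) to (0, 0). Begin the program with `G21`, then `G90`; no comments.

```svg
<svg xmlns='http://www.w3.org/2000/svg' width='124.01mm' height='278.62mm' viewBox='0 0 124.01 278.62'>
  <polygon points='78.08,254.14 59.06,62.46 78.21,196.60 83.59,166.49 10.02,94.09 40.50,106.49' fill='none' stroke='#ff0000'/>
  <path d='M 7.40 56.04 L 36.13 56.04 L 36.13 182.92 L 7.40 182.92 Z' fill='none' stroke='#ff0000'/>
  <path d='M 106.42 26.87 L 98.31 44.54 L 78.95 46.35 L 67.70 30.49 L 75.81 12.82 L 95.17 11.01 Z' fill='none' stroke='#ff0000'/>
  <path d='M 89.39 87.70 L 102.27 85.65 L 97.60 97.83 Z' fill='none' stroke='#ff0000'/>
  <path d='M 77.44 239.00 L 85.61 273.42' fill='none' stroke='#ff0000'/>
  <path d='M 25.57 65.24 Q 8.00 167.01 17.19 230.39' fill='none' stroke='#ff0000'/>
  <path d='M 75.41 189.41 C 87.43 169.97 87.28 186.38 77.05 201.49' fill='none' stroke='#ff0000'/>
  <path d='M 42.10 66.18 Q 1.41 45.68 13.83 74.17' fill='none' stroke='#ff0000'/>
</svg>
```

Since the viewBox matches the mm dimensions, user units are millimetres directly. The only transform is the Y-flip y_m = 278.62 − y_svg.

Shape 1 is a closed polygon drawn with `<polygon>`. Its stroke #ff0000 means score at S640, F1556. After flipping Y the toolpath is (78.08,24.48) → (59.06,216.16) → (78.21,82.02) → (83.59,112.13) → (10.02,184.53) → (40.50,172.13) → (78.08,24.48), returning to the start.

Shape 2 is a rectangle drawn with `<path>`. Its stroke #ff0000 means score at S640, F1556. After flipping Y the toolpath is (7.40,222.58) → (36.13,222.58) → (36.13,95.70) → (7.40,95.70) → (7.40,222.58), returning to the start.

Shape 3 is a regular polygon drawn with `<path>`. Its stroke #ff0000 means score at S640, F1556. After flipping Y the toolpath is (106.42,251.75) → (98.31,234.08) → (78.95,232.27) → (67.70,248.13) → (75.81,265.80) → (95.17,267.61) → (106.42,251.75), returning to the start.

Shape 4 is a regular polygon drawn with `<path>`. Its stroke #ff0000 means score at S640, F1556. After flipping Y the toolpath is (89.39,190.92) → (102.27,192.97) → (97.60,180.79) → (89.39,190.92), returning to the start.

Shape 5 is a line segment drawn with `<path>`. Its stroke #ff0000 means score at S640, F1556. After flipping Y the toolpath is (77.44,39.62) → (85.61,5.20).

Shape 6 is a quadratic bezier drawn with `<path>`. Its stroke #ff0000 means score at S640, F1556. After flipping Y the toolpath is (25.57,213.38) → (20.46,180.52) → (16.83,149.80) → (14.69,121.21) → (14.04,94.75) → (14.87,70.42) → (17.19,48.23).

Shape 7 is a cubic bezier drawn with `<path>`. Its stroke #ff0000 means score at S640, F1556. After flipping Y the toolpath is (75.41,89.21) → (80.42,96.11) → (83.45,98.08) → (84.57,96.13) → (83.84,91.30) → (81.32,84.62) → (77.05,77.13).

Shape 8 is a quadratic bezier drawn with `<path>`. Its stroke #ff0000 means score at S640, F1556. After flipping Y the toolpath is (42.10,212.44) → (30.01,217.91) → (20.87,220.66) → (14.69,220.69) → (11.45,218.00) → (11.17,212.59) → (13.83,204.45).

G21
G90
G00 X78.08 Y24.48
M3 S640
G1 X59.06 Y216.16 F1556
G1 X78.21 Y82.02
G1 X83.59 Y112.13
G1 X10.02 Y184.53
G1 X40.50 Y172.13
G1 X78.08 Y24.48
M5
G00 X7.40 Y222.58
M3 S640
G1 X36.13 Y222.58 F1556
G1 X36.13 Y95.70
G1 X7.40 Y95.70
G1 X7.40 Y222.58
M5
G00 X106.42 Y251.75
M3 S640
G1 X98.31 Y234.08 F1556
G1 X78.95 Y232.27
G1 X67.70 Y248.13
G1 X75.81 Y265.80
G1 X95.17 Y267.61
G1 X106.42 Y251.75
M5
G00 X89.39 Y190.92
M3 S640
G1 X102.27 Y192.97 F1556
G1 X97.60 Y180.79
G1 X89.39 Y190.92
M5
G00 X77.44 Y39.62
M3 S640
G1 X85.61 Y5.20 F1556
M5
G00 X25.57 Y213.38
M3 S640
G1 X20.46 Y180.52 F1556
G1 X16.83 Y149.80
G1 X14.69 Y121.21
G1 X14.04 Y94.75
G1 X14.87 Y70.42
G1 X17.19 Y48.23
M5
G00 X75.41 Y89.21
M3 S640
G1 X80.42 Y96.11 F1556
G1 X83.45 Y98.08
G1 X84.57 Y96.13
G1 X83.84 Y91.30
G1 X81.32 Y84.62
G1 X77.05 Y77.13
M5
G00 X42.10 Y212.44
M3 S640
G1 X30.01 Y217.91 F1556
G1 X20.87 Y220.66
G1 X14.69 Y220.69
G1 X11.45 Y218.00
G1 X11.17 Y212.59
G1 X13.83 Y204.45
M5
G00 X0.00 Y0.00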